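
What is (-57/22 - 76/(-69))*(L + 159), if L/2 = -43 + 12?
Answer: -219317/1518 ≈ -144.48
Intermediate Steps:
L = -62 (L = 2*(-43 + 12) = 2*(-31) = -62)
(-57/22 - 76/(-69))*(L + 159) = (-57/22 - 76/(-69))*(-62 + 159) = (-57*1/22 - 76*(-1/69))*97 = (-57/22 + 76/69)*97 = -2261/1518*97 = -219317/1518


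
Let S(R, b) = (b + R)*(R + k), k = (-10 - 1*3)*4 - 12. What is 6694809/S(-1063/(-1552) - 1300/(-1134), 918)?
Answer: -471297415044766464/4025657192426365 ≈ -117.07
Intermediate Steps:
k = -64 (k = (-10 - 3)*4 - 12 = -13*4 - 12 = -52 - 12 = -64)
S(R, b) = (-64 + R)*(R + b) (S(R, b) = (b + R)*(R - 64) = (R + b)*(-64 + R) = (-64 + R)*(R + b))
6694809/S(-1063/(-1552) - 1300/(-1134), 918) = 6694809/((-1063/(-1552) - 1300/(-1134))² - 64*(-1063/(-1552) - 1300/(-1134)) - 64*918 + (-1063/(-1552) - 1300/(-1134))*918) = 6694809/((-1063*(-1/1552) - 1300*(-1/1134))² - 64*(-1063*(-1/1552) - 1300*(-1/1134)) - 58752 + (-1063*(-1/1552) - 1300*(-1/1134))*918) = 6694809/((1063/1552 + 650/567)² - 64*(1063/1552 + 650/567) - 58752 + (1063/1552 + 650/567)*918) = 6694809/((1611521/879984)² - 64*1611521/879984 - 58752 + (1611521/879984)*918) = 6694809/(2596999933441/774371840256 - 6446084/54999 - 58752 + 27395857/16296) = 6694809/(-44282229116690015/774371840256) = 6694809*(-774371840256/44282229116690015) = -471297415044766464/4025657192426365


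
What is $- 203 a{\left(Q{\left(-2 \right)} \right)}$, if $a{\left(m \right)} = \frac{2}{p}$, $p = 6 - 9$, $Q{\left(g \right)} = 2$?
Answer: $\frac{406}{3} \approx 135.33$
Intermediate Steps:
$p = -3$
$a{\left(m \right)} = - \frac{2}{3}$ ($a{\left(m \right)} = \frac{2}{-3} = 2 \left(- \frac{1}{3}\right) = - \frac{2}{3}$)
$- 203 a{\left(Q{\left(-2 \right)} \right)} = \left(-203\right) \left(- \frac{2}{3}\right) = \frac{406}{3}$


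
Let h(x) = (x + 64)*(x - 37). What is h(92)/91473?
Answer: 2860/30491 ≈ 0.093798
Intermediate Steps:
h(x) = (-37 + x)*(64 + x) (h(x) = (64 + x)*(-37 + x) = (-37 + x)*(64 + x))
h(92)/91473 = (-2368 + 92² + 27*92)/91473 = (-2368 + 8464 + 2484)*(1/91473) = 8580*(1/91473) = 2860/30491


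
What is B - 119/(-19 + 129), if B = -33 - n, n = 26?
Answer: -6609/110 ≈ -60.082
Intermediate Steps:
B = -59 (B = -33 - 1*26 = -33 - 26 = -59)
B - 119/(-19 + 129) = -59 - 119/(-19 + 129) = -59 - 119/110 = -6609/110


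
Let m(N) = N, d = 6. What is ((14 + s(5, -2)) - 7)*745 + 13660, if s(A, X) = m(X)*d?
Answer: 9935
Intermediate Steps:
s(A, X) = 6*X (s(A, X) = X*6 = 6*X)
((14 + s(5, -2)) - 7)*745 + 13660 = ((14 + 6*(-2)) - 7)*745 + 13660 = ((14 - 12) - 7)*745 + 13660 = (2 - 7)*745 + 13660 = -5*745 + 13660 = -3725 + 13660 = 9935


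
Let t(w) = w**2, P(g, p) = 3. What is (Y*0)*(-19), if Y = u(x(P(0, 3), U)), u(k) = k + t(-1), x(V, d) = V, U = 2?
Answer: 0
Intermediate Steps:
u(k) = 1 + k (u(k) = k + (-1)**2 = k + 1 = 1 + k)
Y = 4 (Y = 1 + 3 = 4)
(Y*0)*(-19) = (4*0)*(-19) = 0*(-19) = 0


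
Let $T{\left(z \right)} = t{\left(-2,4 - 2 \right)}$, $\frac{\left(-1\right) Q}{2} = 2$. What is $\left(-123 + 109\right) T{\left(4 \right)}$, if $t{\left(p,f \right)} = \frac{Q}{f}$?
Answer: $28$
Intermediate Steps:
$Q = -4$ ($Q = \left(-2\right) 2 = -4$)
$t{\left(p,f \right)} = - \frac{4}{f}$
$T{\left(z \right)} = -2$ ($T{\left(z \right)} = - \frac{4}{4 - 2} = - \frac{4}{2} = \left(-4\right) \frac{1}{2} = -2$)
$\left(-123 + 109\right) T{\left(4 \right)} = \left(-123 + 109\right) \left(-2\right) = \left(-14\right) \left(-2\right) = 28$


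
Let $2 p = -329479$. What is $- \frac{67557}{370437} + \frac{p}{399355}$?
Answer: $- \frac{58669887931}{98623912090} \approx -0.59488$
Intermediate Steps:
$p = - \frac{329479}{2}$ ($p = \frac{1}{2} \left(-329479\right) = - \frac{329479}{2} \approx -1.6474 \cdot 10^{5}$)
$- \frac{67557}{370437} + \frac{p}{399355} = - \frac{67557}{370437} - \frac{329479}{2 \cdot 399355} = \left(-67557\right) \frac{1}{370437} - \frac{329479}{798710} = - \frac{22519}{123479} - \frac{329479}{798710} = - \frac{58669887931}{98623912090}$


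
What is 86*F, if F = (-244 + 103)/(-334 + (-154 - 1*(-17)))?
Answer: 4042/157 ≈ 25.745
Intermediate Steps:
F = 47/157 (F = -141/(-334 + (-154 + 17)) = -141/(-334 - 137) = -141/(-471) = -141*(-1/471) = 47/157 ≈ 0.29936)
86*F = 86*(47/157) = 4042/157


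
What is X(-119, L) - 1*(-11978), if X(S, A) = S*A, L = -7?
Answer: 12811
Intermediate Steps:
X(S, A) = A*S
X(-119, L) - 1*(-11978) = -7*(-119) - 1*(-11978) = 833 + 11978 = 12811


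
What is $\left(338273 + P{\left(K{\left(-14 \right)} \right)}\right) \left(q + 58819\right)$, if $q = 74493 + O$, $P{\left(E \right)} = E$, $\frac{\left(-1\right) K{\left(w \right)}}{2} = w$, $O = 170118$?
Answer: $102650672430$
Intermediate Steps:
$K{\left(w \right)} = - 2 w$
$q = 244611$ ($q = 74493 + 170118 = 244611$)
$\left(338273 + P{\left(K{\left(-14 \right)} \right)}\right) \left(q + 58819\right) = \left(338273 - -28\right) \left(244611 + 58819\right) = \left(338273 + 28\right) 303430 = 338301 \cdot 303430 = 102650672430$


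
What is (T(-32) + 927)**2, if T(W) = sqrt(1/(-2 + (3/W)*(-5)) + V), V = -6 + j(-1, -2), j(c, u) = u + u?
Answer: 42106599/49 + 5562*I*sqrt(58)/7 ≈ 8.5932e+5 + 6051.3*I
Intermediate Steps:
j(c, u) = 2*u
V = -10 (V = -6 + 2*(-2) = -6 - 4 = -10)
T(W) = sqrt(-10 + 1/(-2 - 15/W)) (T(W) = sqrt(1/(-2 + (3/W)*(-5)) - 10) = sqrt(1/(-2 - 15/W) - 10) = sqrt(-10 + 1/(-2 - 15/W)))
(T(-32) + 927)**2 = (sqrt(3)*sqrt((-50 - 7*(-32))/(15 + 2*(-32))) + 927)**2 = (sqrt(3)*sqrt((-50 + 224)/(15 - 64)) + 927)**2 = (sqrt(3)*sqrt(174/(-49)) + 927)**2 = (sqrt(3)*sqrt(-1/49*174) + 927)**2 = (sqrt(3)*sqrt(-174/49) + 927)**2 = (sqrt(3)*(I*sqrt(174)/7) + 927)**2 = (3*I*sqrt(58)/7 + 927)**2 = (927 + 3*I*sqrt(58)/7)**2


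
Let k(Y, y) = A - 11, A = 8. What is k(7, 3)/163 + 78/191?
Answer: 12141/31133 ≈ 0.38997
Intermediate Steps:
k(Y, y) = -3 (k(Y, y) = 8 - 11 = -3)
k(7, 3)/163 + 78/191 = -3/163 + 78/191 = 12141/31133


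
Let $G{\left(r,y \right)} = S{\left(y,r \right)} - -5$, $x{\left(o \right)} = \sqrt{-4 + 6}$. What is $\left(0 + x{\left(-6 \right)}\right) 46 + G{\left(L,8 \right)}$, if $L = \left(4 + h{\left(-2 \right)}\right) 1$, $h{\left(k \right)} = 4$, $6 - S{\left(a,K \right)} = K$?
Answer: $3 + 46 \sqrt{2} \approx 68.054$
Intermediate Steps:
$S{\left(a,K \right)} = 6 - K$
$x{\left(o \right)} = \sqrt{2}$
$L = 8$ ($L = \left(4 + 4\right) 1 = 8 \cdot 1 = 8$)
$G{\left(r,y \right)} = 11 - r$ ($G{\left(r,y \right)} = \left(6 - r\right) - -5 = \left(6 - r\right) + 5 = 11 - r$)
$\left(0 + x{\left(-6 \right)}\right) 46 + G{\left(L,8 \right)} = \left(0 + \sqrt{2}\right) 46 + \left(11 - 8\right) = \sqrt{2} \cdot 46 + \left(11 - 8\right) = 46 \sqrt{2} + 3 = 3 + 46 \sqrt{2}$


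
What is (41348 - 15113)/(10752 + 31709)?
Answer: 26235/42461 ≈ 0.61786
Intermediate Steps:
(41348 - 15113)/(10752 + 31709) = 26235/42461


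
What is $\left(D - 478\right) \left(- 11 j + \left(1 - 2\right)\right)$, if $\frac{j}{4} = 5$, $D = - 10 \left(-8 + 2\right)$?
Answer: $92378$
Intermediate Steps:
$D = 60$ ($D = \left(-10\right) \left(-6\right) = 60$)
$j = 20$ ($j = 4 \cdot 5 = 20$)
$\left(D - 478\right) \left(- 11 j + \left(1 - 2\right)\right) = \left(60 - 478\right) \left(\left(-11\right) 20 + \left(1 - 2\right)\right) = - 418 \left(-220 + \left(1 - 2\right)\right) = - 418 \left(-220 - 1\right) = \left(-418\right) \left(-221\right) = 92378$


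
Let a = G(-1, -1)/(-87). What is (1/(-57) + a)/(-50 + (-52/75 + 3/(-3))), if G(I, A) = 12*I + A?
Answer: -5450/2136227 ≈ -0.0025512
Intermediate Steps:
G(I, A) = A + 12*I
a = 13/87 (a = (-1 + 12*(-1))/(-87) = (-1 - 12)*(-1/87) = -13*(-1/87) = 13/87 ≈ 0.14943)
(1/(-57) + a)/(-50 + (-52/75 + 3/(-3))) = (1/(-57) + 13/87)/(-50 + (-52/75 + 3/(-3))) = (-1/57 + 13/87)/(-50 + (-52*1/75 + 3*(-1/3))) = 218/(1653*(-50 + (-52/75 - 1))) = 218/(1653*(-50 - 127/75)) = 218/(1653*(-3877/75)) = (218/1653)*(-75/3877) = -5450/2136227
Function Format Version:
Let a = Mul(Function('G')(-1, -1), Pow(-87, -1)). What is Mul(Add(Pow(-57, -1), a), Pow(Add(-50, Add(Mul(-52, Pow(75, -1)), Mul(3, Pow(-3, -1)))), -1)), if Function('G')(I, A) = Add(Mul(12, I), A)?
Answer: Rational(-5450, 2136227) ≈ -0.0025512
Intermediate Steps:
Function('G')(I, A) = Add(A, Mul(12, I))
a = Rational(13, 87) (a = Mul(Add(-1, Mul(12, -1)), Pow(-87, -1)) = Mul(Add(-1, -12), Rational(-1, 87)) = Mul(-13, Rational(-1, 87)) = Rational(13, 87) ≈ 0.14943)
Mul(Add(Pow(-57, -1), a), Pow(Add(-50, Add(Mul(-52, Pow(75, -1)), Mul(3, Pow(-3, -1)))), -1)) = Mul(Add(Pow(-57, -1), Rational(13, 87)), Pow(Add(-50, Add(Mul(-52, Pow(75, -1)), Mul(3, Pow(-3, -1)))), -1)) = Mul(Add(Rational(-1, 57), Rational(13, 87)), Pow(Add(-50, Add(Mul(-52, Rational(1, 75)), Mul(3, Rational(-1, 3)))), -1)) = Mul(Rational(218, 1653), Pow(Add(-50, Add(Rational(-52, 75), -1)), -1)) = Mul(Rational(218, 1653), Pow(Add(-50, Rational(-127, 75)), -1)) = Mul(Rational(218, 1653), Pow(Rational(-3877, 75), -1)) = Mul(Rational(218, 1653), Rational(-75, 3877)) = Rational(-5450, 2136227)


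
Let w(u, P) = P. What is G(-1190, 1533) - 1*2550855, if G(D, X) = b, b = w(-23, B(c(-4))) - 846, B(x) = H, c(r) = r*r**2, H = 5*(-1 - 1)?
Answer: -2551711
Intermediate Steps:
H = -10 (H = 5*(-2) = -10)
c(r) = r**3
B(x) = -10
b = -856 (b = -10 - 846 = -856)
G(D, X) = -856
G(-1190, 1533) - 1*2550855 = -856 - 1*2550855 = -856 - 2550855 = -2551711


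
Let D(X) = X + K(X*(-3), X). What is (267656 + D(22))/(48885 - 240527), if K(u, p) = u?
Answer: -133806/95821 ≈ -1.3964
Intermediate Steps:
D(X) = -2*X (D(X) = X + X*(-3) = X - 3*X = -2*X)
(267656 + D(22))/(48885 - 240527) = (267656 - 2*22)/(48885 - 240527) = (267656 - 44)/(-191642) = 267612*(-1/191642) = -133806/95821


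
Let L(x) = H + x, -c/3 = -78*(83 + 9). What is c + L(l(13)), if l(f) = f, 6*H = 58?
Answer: 64652/3 ≈ 21551.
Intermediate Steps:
H = 29/3 (H = (1/6)*58 = 29/3 ≈ 9.6667)
c = 21528 (c = -(-234)*(83 + 9) = -(-234)*92 = -3*(-7176) = 21528)
L(x) = 29/3 + x
c + L(l(13)) = 21528 + (29/3 + 13) = 21528 + 68/3 = 64652/3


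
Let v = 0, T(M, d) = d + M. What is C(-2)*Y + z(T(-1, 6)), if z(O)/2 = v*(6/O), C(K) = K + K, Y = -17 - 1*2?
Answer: 76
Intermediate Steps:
Y = -19 (Y = -17 - 2 = -19)
T(M, d) = M + d
C(K) = 2*K
z(O) = 0 (z(O) = 2*(0*(6/O)) = 2*0 = 0)
C(-2)*Y + z(T(-1, 6)) = (2*(-2))*(-19) + 0 = -4*(-19) + 0 = 76 + 0 = 76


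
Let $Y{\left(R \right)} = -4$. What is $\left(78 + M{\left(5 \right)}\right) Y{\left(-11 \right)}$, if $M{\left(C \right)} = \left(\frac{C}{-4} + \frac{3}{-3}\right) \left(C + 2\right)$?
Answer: $-249$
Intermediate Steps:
$M{\left(C \right)} = \left(-1 - \frac{C}{4}\right) \left(2 + C\right)$ ($M{\left(C \right)} = \left(C \left(- \frac{1}{4}\right) + 3 \left(- \frac{1}{3}\right)\right) \left(2 + C\right) = \left(- \frac{C}{4} - 1\right) \left(2 + C\right) = \left(-1 - \frac{C}{4}\right) \left(2 + C\right)$)
$\left(78 + M{\left(5 \right)}\right) Y{\left(-11 \right)} = \left(78 - \left(\frac{19}{2} + \frac{25}{4}\right)\right) \left(-4\right) = \left(78 - \frac{63}{4}\right) \left(-4\right) = \frac{249}{4} \left(-4\right) = -249$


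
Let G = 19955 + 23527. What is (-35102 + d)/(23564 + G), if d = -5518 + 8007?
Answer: -4659/9578 ≈ -0.48643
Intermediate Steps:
G = 43482
d = 2489
(-35102 + d)/(23564 + G) = (-35102 + 2489)/(23564 + 43482) = -32613/67046 = -32613*1/67046 = -4659/9578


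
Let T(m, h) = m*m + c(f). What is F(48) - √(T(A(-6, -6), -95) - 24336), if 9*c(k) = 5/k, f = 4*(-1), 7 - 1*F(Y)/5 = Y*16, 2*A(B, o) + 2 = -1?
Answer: -3805 - I*√219005/3 ≈ -3805.0 - 155.99*I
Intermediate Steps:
A(B, o) = -3/2 (A(B, o) = -1 + (½)*(-1) = -1 - ½ = -3/2)
F(Y) = 35 - 80*Y (F(Y) = 35 - 5*Y*16 = 35 - 80*Y)
f = -4
c(k) = 5/(9*k) (c(k) = (5/k)/9 = 5/(9*k))
T(m, h) = -5/36 + m² (T(m, h) = m*m + (5/9)/(-4) = m² + (5/9)*(-¼) = m² - 5/36 = -5/36 + m²)
F(48) - √(T(A(-6, -6), -95) - 24336) = (35 - 80*48) - √((-5/36 + (-3/2)²) - 24336) = (35 - 3840) - √((-5/36 + 9/4) - 24336) = -3805 - √(19/9 - 24336) = -3805 - √(-219005/9) = -3805 - I*√219005/3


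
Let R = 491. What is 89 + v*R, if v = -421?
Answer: -206622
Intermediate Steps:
89 + v*R = 89 - 421*491 = 89 - 206711 = -206622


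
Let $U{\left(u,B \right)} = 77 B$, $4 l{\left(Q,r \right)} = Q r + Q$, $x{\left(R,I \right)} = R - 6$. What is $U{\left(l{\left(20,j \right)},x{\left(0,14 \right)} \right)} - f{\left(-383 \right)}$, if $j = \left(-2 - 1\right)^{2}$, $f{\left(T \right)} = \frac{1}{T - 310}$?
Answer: $- \frac{320165}{693} \approx -462.0$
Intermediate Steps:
$x{\left(R,I \right)} = -6 + R$
$f{\left(T \right)} = \frac{1}{-310 + T}$
$j = 9$ ($j = \left(-3\right)^{2} = 9$)
$l{\left(Q,r \right)} = \frac{Q}{4} + \frac{Q r}{4}$ ($l{\left(Q,r \right)} = \frac{Q r + Q}{4} = \frac{Q + Q r}{4} = \frac{Q}{4} + \frac{Q r}{4}$)
$U{\left(l{\left(20,j \right)},x{\left(0,14 \right)} \right)} - f{\left(-383 \right)} = 77 \left(-6 + 0\right) - \frac{1}{-310 - 383} = 77 \left(-6\right) - \frac{1}{-693} = -462 - - \frac{1}{693} = -462 + \frac{1}{693} = - \frac{320165}{693}$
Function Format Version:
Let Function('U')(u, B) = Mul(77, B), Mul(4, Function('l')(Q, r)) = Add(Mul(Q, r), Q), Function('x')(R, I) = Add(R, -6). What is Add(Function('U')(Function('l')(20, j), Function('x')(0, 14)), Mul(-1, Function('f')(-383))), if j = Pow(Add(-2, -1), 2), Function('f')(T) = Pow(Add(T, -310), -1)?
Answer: Rational(-320165, 693) ≈ -462.00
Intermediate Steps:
Function('x')(R, I) = Add(-6, R)
Function('f')(T) = Pow(Add(-310, T), -1)
j = 9 (j = Pow(-3, 2) = 9)
Function('l')(Q, r) = Add(Mul(Rational(1, 4), Q), Mul(Rational(1, 4), Q, r)) (Function('l')(Q, r) = Mul(Rational(1, 4), Add(Mul(Q, r), Q)) = Mul(Rational(1, 4), Add(Q, Mul(Q, r))) = Add(Mul(Rational(1, 4), Q), Mul(Rational(1, 4), Q, r)))
Add(Function('U')(Function('l')(20, j), Function('x')(0, 14)), Mul(-1, Function('f')(-383))) = Add(Mul(77, Add(-6, 0)), Mul(-1, Pow(Add(-310, -383), -1))) = Add(Mul(77, -6), Mul(-1, Pow(-693, -1))) = Add(-462, Mul(-1, Rational(-1, 693))) = Add(-462, Rational(1, 693)) = Rational(-320165, 693)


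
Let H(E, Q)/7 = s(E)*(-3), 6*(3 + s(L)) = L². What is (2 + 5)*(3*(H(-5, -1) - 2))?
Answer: -1113/2 ≈ -556.50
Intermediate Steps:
s(L) = -3 + L²/6
H(E, Q) = 63 - 7*E²/2 (H(E, Q) = 7*((-3 + E²/6)*(-3)) = 7*(9 - E²/2) = 63 - 7*E²/2)
(2 + 5)*(3*(H(-5, -1) - 2)) = (2 + 5)*(3*((63 - 7/2*(-5)²) - 2)) = 7*(3*((63 - 7/2*25) - 2)) = 7*(3*((63 - 175/2) - 2)) = 7*(3*(-49/2 - 2)) = 7*(3*(-53/2)) = 7*(-159/2) = -1113/2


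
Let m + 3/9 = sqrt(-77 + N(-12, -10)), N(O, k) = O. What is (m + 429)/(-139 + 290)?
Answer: 1286/453 + I*sqrt(89)/151 ≈ 2.8389 + 0.062477*I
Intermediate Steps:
m = -1/3 + I*sqrt(89) (m = -1/3 + sqrt(-77 - 12) = -1/3 + sqrt(-89) = -1/3 + I*sqrt(89) ≈ -0.33333 + 9.434*I)
(m + 429)/(-139 + 290) = ((-1/3 + I*sqrt(89)) + 429)/(-139 + 290) = (1286/3 + I*sqrt(89))/151 = (1286/3 + I*sqrt(89))*(1/151) = 1286/453 + I*sqrt(89)/151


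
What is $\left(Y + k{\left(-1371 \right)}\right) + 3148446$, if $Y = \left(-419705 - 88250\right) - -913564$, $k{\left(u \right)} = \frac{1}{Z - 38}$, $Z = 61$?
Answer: $\frac{81743266}{23} \approx 3.5541 \cdot 10^{6}$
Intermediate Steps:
$k{\left(u \right)} = \frac{1}{23}$ ($k{\left(u \right)} = \frac{1}{61 - 38} = \frac{1}{23}$)
$Y = 405609$ ($Y = \left(-419705 - 88250\right) + 913564 = -507955 + 913564 = 405609$)
$\left(Y + k{\left(-1371 \right)}\right) + 3148446 = \left(405609 + \frac{1}{23}\right) + 3148446 = \frac{9329008}{23} + 3148446 = \frac{81743266}{23}$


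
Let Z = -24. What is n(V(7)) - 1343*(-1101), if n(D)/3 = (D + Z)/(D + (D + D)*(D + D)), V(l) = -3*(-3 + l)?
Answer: 69496212/47 ≈ 1.4786e+6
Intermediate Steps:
V(l) = 9 - 3*l
n(D) = 3*(-24 + D)/(D + 4*D²) (n(D) = 3*((D - 24)/(D + (D + D)*(D + D))) = 3*((-24 + D)/(D + (2*D)*(2*D))) = 3*((-24 + D)/(D + 4*D²)) = 3*(-24 + D)/(D + 4*D²))
n(V(7)) - 1343*(-1101) = 3*(-24 + (9 - 3*7))/((9 - 3*7)*(1 + 4*(9 - 3*7))) - 1343*(-1101) = 3*(-24 + (9 - 21))/((9 - 21)*(1 + 4*(9 - 21))) + 1478643 = 3*(-24 - 12)/(-12*(1 + 4*(-12))) + 1478643 = 3*(-1/12)*(-36)/(1 - 48) + 1478643 = 3*(-1/12)*(-36)/(-47) + 1478643 = 3*(-1/12)*(-1/47)*(-36) + 1478643 = -9/47 + 1478643 = 69496212/47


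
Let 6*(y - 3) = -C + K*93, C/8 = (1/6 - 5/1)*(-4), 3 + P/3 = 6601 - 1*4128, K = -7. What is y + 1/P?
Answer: -1459151/11115 ≈ -131.28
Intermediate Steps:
P = 7410 (P = -9 + 3*(6601 - 1*4128) = -9 + 3*(6601 - 4128) = -9 + 3*2473 = -9 + 7419 = 7410)
C = 464/3 (C = 8*((1/6 - 5/1)*(-4)) = 8*((1*(⅙) - 5*1)*(-4)) = 8*((⅙ - 5)*(-4)) = 8*(-29/6*(-4)) = 8*(58/3) = 464/3 ≈ 154.67)
y = -2363/18 (y = 3 + (-1*464/3 - 7*93)/6 = 3 + (-464/3 - 651)/6 = 3 + (⅙)*(-2417/3) = 3 - 2417/18 = -2363/18 ≈ -131.28)
y + 1/P = -2363/18 + 1/7410 = -1459151/11115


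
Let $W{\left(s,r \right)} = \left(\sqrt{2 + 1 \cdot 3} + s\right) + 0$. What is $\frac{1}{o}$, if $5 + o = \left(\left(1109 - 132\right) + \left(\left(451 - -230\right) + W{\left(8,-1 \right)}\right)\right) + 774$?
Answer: $\frac{487}{1185844} - \frac{\sqrt{5}}{5929220} \approx 0.0004103$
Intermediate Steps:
$W{\left(s,r \right)} = s + \sqrt{5}$ ($W{\left(s,r \right)} = \left(\sqrt{2 + 3} + s\right) + 0 = \left(\sqrt{5} + s\right) + 0 = \left(s + \sqrt{5}\right) + 0 = s + \sqrt{5}$)
$o = 2435 + \sqrt{5}$ ($o = -5 + \left(\left(\left(1109 - 132\right) + \left(\left(451 - -230\right) + \left(8 + \sqrt{5}\right)\right)\right) + 774\right) = -5 + \left(\left(\left(1109 - 132\right) + \left(\left(451 + 230\right) + \left(8 + \sqrt{5}\right)\right)\right) + 774\right) = -5 + \left(\left(977 + \left(681 + \left(8 + \sqrt{5}\right)\right)\right) + 774\right) = -5 + \left(\left(977 + \left(689 + \sqrt{5}\right)\right) + 774\right) = -5 + \left(\left(1666 + \sqrt{5}\right) + 774\right) = -5 + \left(2440 + \sqrt{5}\right) = 2435 + \sqrt{5} \approx 2437.2$)
$\frac{1}{o} = \frac{1}{2435 + \sqrt{5}}$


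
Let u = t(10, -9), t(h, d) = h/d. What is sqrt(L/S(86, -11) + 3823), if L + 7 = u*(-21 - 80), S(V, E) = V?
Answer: sqrt(254555614)/258 ≈ 61.840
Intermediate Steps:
u = -10/9 (u = 10/(-9) = 10*(-1/9) = -10/9 ≈ -1.1111)
L = 947/9 (L = -7 - 10*(-21 - 80)/9 = -7 - 10/9*(-101) = -7 + 1010/9 = 947/9 ≈ 105.22)
sqrt(L/S(86, -11) + 3823) = sqrt((947/9)/86 + 3823) = sqrt((947/9)*(1/86) + 3823) = sqrt(947/774 + 3823) = sqrt(2959949/774) = sqrt(254555614)/258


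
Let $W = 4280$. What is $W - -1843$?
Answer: $6123$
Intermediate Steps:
$W - -1843 = 4280 - -1843 = 4280 + 1843 = 6123$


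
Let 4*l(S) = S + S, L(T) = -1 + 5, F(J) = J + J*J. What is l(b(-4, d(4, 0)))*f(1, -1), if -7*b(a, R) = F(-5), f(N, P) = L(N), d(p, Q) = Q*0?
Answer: -40/7 ≈ -5.7143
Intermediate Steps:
d(p, Q) = 0
F(J) = J + J²
L(T) = 4
f(N, P) = 4
b(a, R) = -20/7 (b(a, R) = -(-5)*(1 - 5)/7 = -(-5)*(-4)/7 = -⅐*20 = -20/7)
l(S) = S/2 (l(S) = (S + S)/4 = (2*S)/4 = S/2)
l(b(-4, d(4, 0)))*f(1, -1) = ((½)*(-20/7))*4 = -10/7*4 = -40/7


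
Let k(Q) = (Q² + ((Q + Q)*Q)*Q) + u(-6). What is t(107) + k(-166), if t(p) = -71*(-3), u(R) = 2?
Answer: -9120821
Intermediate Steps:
k(Q) = 2 + Q² + 2*Q³ (k(Q) = (Q² + ((Q + Q)*Q)*Q) + 2 = (Q² + ((2*Q)*Q)*Q) + 2 = (Q² + (2*Q²)*Q) + 2 = (Q² + 2*Q³) + 2 = 2 + Q² + 2*Q³)
t(p) = 213
t(107) + k(-166) = 213 + (2 + (-166)² + 2*(-166)³) = 213 + (2 + 27556 + 2*(-4574296)) = 213 + (2 + 27556 - 9148592) = 213 - 9121034 = -9120821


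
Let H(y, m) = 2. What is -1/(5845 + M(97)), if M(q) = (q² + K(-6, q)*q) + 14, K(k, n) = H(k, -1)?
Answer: -1/15462 ≈ -6.4675e-5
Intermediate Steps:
K(k, n) = 2
M(q) = 14 + q² + 2*q (M(q) = (q² + 2*q) + 14 = 14 + q² + 2*q)
-1/(5845 + M(97)) = -1/(5845 + (14 + 97² + 2*97)) = -1/(5845 + (14 + 9409 + 194)) = -1/(5845 + 9617) = -1/15462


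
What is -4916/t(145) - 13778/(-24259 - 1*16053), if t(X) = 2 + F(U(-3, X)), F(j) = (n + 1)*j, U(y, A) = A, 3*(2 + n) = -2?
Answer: 302213879/14492164 ≈ 20.854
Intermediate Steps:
n = -8/3 (n = -2 + (⅓)*(-2) = -2 - ⅔ = -8/3 ≈ -2.6667)
F(j) = -5*j/3 (F(j) = (-8/3 + 1)*j = -5*j/3)
t(X) = 2 - 5*X/3
-4916/t(145) - 13778/(-24259 - 1*16053) = -4916/(2 - 5/3*145) - 13778/(-24259 - 1*16053) = -4916/(2 - 725/3) - 13778/(-24259 - 16053) = -4916/(-719/3) - 13778/(-40312) = -4916*(-3/719) - 13778*(-1/40312) = 14748/719 + 6889/20156 = 302213879/14492164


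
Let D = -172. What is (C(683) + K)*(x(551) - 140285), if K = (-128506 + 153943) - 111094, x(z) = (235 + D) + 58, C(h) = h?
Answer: 11910295736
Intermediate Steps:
x(z) = 121 (x(z) = (235 - 172) + 58 = 63 + 58 = 121)
K = -85657 (K = 25437 - 111094 = -85657)
(C(683) + K)*(x(551) - 140285) = (683 - 85657)*(121 - 140285) = -84974*(-140164) = 11910295736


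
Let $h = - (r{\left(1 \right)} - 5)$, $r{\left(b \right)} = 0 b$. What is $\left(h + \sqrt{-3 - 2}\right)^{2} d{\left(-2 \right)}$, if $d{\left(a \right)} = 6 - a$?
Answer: $160 + 80 i \sqrt{5} \approx 160.0 + 178.89 i$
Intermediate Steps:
$r{\left(b \right)} = 0$
$h = 5$ ($h = - (0 - 5) = \left(-1\right) \left(-5\right) = 5$)
$\left(h + \sqrt{-3 - 2}\right)^{2} d{\left(-2 \right)} = \left(5 + \sqrt{-3 - 2}\right)^{2} \left(6 - -2\right) = \left(5 + \sqrt{-5}\right)^{2} \left(6 + 2\right) = \left(5 + i \sqrt{5}\right)^{2} \cdot 8 = 8 \left(5 + i \sqrt{5}\right)^{2}$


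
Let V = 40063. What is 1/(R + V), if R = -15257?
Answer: 1/24806 ≈ 4.0313e-5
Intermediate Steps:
1/(R + V) = 1/(-15257 + 40063) = 1/24806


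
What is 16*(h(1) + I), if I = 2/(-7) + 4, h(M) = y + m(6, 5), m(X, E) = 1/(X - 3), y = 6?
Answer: 3376/21 ≈ 160.76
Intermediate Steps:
m(X, E) = 1/(-3 + X)
h(M) = 19/3 (h(M) = 6 + 1/(-3 + 6) = 6 + 1/3 = 6 + ⅓ = 19/3)
I = 26/7 (I = 2*(-⅐) + 4 = -2/7 + 4 = 26/7 ≈ 3.7143)
16*(h(1) + I) = 16*(19/3 + 26/7) = 16*(211/21) = 3376/21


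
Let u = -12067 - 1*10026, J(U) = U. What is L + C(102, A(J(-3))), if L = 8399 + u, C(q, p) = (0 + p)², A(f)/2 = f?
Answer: -13658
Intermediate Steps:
u = -22093 (u = -12067 - 10026 = -22093)
A(f) = 2*f
C(q, p) = p²
L = -13694 (L = 8399 - 22093 = -13694)
L + C(102, A(J(-3))) = -13694 + (2*(-3))² = -13694 + (-6)² = -13694 + 36 = -13658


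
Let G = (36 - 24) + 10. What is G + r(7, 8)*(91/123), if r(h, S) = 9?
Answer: 1175/41 ≈ 28.659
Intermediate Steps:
G = 22 (G = 12 + 10 = 22)
G + r(7, 8)*(91/123) = 22 + 9*(91/123) = 22 + 273/41 = 1175/41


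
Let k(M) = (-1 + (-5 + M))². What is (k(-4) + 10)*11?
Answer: 1210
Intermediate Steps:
k(M) = (-6 + M)²
(k(-4) + 10)*11 = ((-6 - 4)² + 10)*11 = ((-10)² + 10)*11 = (100 + 10)*11 = 110*11 = 1210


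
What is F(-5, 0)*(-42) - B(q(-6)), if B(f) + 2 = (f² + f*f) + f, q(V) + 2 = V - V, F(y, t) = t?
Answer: -4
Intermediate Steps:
q(V) = -2 (q(V) = -2 + (V - V) = -2 + 0 = -2)
B(f) = -2 + f + 2*f² (B(f) = -2 + ((f² + f*f) + f) = -2 + ((f² + f²) + f) = -2 + (2*f² + f) = -2 + (f + 2*f²) = -2 + f + 2*f²)
F(-5, 0)*(-42) - B(q(-6)) = 0*(-42) - (-2 - 2 + 2*(-2)²) = 0 - (-2 - 2 + 2*4) = 0 - (-2 - 2 + 8) = 0 - 1*4 = 0 - 4 = -4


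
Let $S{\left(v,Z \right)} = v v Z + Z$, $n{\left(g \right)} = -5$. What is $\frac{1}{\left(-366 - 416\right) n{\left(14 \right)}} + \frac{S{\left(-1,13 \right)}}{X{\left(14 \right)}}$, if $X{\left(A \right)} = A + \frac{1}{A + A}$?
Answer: $\frac{2846873}{1536630} \approx 1.8527$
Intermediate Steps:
$X{\left(A \right)} = A + \frac{1}{2 A}$
$S{\left(v,Z \right)} = Z + Z v^{2}$ ($S{\left(v,Z \right)} = v^{2} Z + Z = Z v^{2} + Z = Z + Z v^{2}$)
$\frac{1}{\left(-366 - 416\right) n{\left(14 \right)}} + \frac{S{\left(-1,13 \right)}}{X{\left(14 \right)}} = \frac{1}{\left(-366 - 416\right) \left(-5\right)} + \frac{13 \left(1 + \left(-1\right)^{2}\right)}{14 + \frac{1}{2 \cdot 14}} = \frac{1}{-782} \left(- \frac{1}{5}\right) + \frac{13 \left(1 + 1\right)}{14 + \frac{1}{2} \cdot \frac{1}{14}} = \left(- \frac{1}{782}\right) \left(- \frac{1}{5}\right) + \frac{13 \cdot 2}{14 + \frac{1}{28}} = \frac{1}{3910} + \frac{26}{\frac{393}{28}} = \frac{1}{3910} + 26 \cdot \frac{28}{393} = \frac{1}{3910} + \frac{728}{393} = \frac{2846873}{1536630}$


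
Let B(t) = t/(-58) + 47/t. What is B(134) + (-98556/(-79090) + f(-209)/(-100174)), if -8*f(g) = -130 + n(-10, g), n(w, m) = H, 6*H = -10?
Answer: -131828320724621/184727110864560 ≈ -0.71364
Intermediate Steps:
H = -5/3 (H = (⅙)*(-10) = -5/3 ≈ -1.6667)
n(w, m) = -5/3
f(g) = 395/24 (f(g) = -(-130 - 5/3)/8 = -⅛*(-395/3) = 395/24)
B(t) = 47/t - t/58 (B(t) = t*(-1/58) + 47/t = -t/58 + 47/t = 47/t - t/58)
B(134) + (-98556/(-79090) + f(-209)/(-100174)) = (47/134 - 1/58*134) + (-98556/(-79090) + (395/24)/(-100174)) = (47*(1/134) - 67/29) + (-98556*(-1/79090) + (395/24)*(-1/100174)) = (47/134 - 67/29) + (49278/39545 - 395/2404176) = -7615/3886 + 118457364653/95073139920 = -131828320724621/184727110864560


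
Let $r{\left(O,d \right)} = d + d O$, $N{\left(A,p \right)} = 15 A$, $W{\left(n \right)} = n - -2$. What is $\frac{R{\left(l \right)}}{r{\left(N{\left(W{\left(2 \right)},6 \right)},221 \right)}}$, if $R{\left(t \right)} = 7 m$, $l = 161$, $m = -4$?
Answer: $- \frac{28}{13481} \approx -0.002077$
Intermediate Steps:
$W{\left(n \right)} = 2 + n$ ($W{\left(n \right)} = n + 2 = 2 + n$)
$r{\left(O,d \right)} = d + O d$
$R{\left(t \right)} = -28$ ($R{\left(t \right)} = 7 \left(-4\right) = -28$)
$\frac{R{\left(l \right)}}{r{\left(N{\left(W{\left(2 \right)},6 \right)},221 \right)}} = - \frac{28}{221 \left(1 + 15 \left(2 + 2\right)\right)} = - \frac{28}{221 \left(1 + 15 \cdot 4\right)} = - \frac{28}{221 \left(1 + 60\right)} = - \frac{28}{221 \cdot 61} = - \frac{28}{13481}$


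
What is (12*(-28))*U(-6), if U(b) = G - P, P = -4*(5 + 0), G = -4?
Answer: -5376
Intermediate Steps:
P = -20 (P = -4*5 = -20)
U(b) = 16 (U(b) = -4 - 1*(-20) = -4 + 20 = 16)
(12*(-28))*U(-6) = (12*(-28))*16 = -336*16 = -5376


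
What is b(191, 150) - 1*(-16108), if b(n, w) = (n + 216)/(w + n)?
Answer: 499385/31 ≈ 16109.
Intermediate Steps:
b(n, w) = (216 + n)/(n + w)
b(191, 150) - 1*(-16108) = (216 + 191)/(191 + 150) - 1*(-16108) = 407/341 + 16108 = (1/341)*407 + 16108 = 37/31 + 16108 = 499385/31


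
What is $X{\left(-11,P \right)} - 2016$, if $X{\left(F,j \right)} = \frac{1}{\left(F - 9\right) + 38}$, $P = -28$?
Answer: $- \frac{36287}{18} \approx -2015.9$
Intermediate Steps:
$X{\left(F,j \right)} = \frac{1}{29 + F}$ ($X{\left(F,j \right)} = \frac{1}{\left(F - 9\right) + 38} = \frac{1}{\left(-9 + F\right) + 38} = \frac{1}{29 + F}$)
$X{\left(-11,P \right)} - 2016 = \frac{1}{29 - 11} - 2016 = \frac{1}{18} - 2016 = - \frac{36287}{18}$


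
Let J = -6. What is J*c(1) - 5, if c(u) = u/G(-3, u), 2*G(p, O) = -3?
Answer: -1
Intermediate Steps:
G(p, O) = -3/2 (G(p, O) = (½)*(-3) = -3/2)
c(u) = -2*u/3 (c(u) = u/(-3/2) = u*(-⅔) = -2*u/3)
J*c(1) - 5 = -(-4) - 5 = -6*(-⅔) - 5 = 4 - 5 = -1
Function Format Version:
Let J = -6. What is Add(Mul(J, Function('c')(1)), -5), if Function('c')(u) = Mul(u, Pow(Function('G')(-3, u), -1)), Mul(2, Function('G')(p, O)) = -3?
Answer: -1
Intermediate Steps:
Function('G')(p, O) = Rational(-3, 2) (Function('G')(p, O) = Mul(Rational(1, 2), -3) = Rational(-3, 2))
Function('c')(u) = Mul(Rational(-2, 3), u) (Function('c')(u) = Mul(u, Pow(Rational(-3, 2), -1)) = Mul(u, Rational(-2, 3)) = Mul(Rational(-2, 3), u))
Add(Mul(J, Function('c')(1)), -5) = Add(Mul(-6, Mul(Rational(-2, 3), 1)), -5) = Add(Mul(-6, Rational(-2, 3)), -5) = Add(4, -5) = -1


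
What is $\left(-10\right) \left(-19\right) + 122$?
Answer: $312$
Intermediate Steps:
$\left(-10\right) \left(-19\right) + 122 = 190 + 122 = 312$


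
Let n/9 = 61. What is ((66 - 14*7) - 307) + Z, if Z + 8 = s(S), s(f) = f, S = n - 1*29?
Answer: 173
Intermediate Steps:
n = 549 (n = 9*61 = 549)
S = 520 (S = 549 - 1*29 = 549 - 29 = 520)
Z = 512 (Z = -8 + 520 = 512)
((66 - 14*7) - 307) + Z = ((66 - 14*7) - 307) + 512 = ((66 - 98) - 307) + 512 = (-32 - 307) + 512 = -339 + 512 = 173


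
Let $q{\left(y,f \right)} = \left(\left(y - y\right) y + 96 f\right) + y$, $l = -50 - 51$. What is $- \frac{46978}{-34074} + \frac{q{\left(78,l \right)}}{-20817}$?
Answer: $\frac{2686553}{1459503} \approx 1.8407$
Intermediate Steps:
$l = -101$
$q{\left(y,f \right)} = y + 96 f$ ($q{\left(y,f \right)} = \left(0 y + 96 f\right) + y = \left(0 + 96 f\right) + y = 96 f + y = y + 96 f$)
$- \frac{46978}{-34074} + \frac{q{\left(78,l \right)}}{-20817} = - \frac{46978}{-34074} + \frac{78 + 96 \left(-101\right)}{-20817} = \left(-46978\right) \left(- \frac{1}{34074}\right) + \left(78 - 9696\right) \left(- \frac{1}{20817}\right) = \frac{23489}{17037} - - \frac{3206}{6939} = \frac{23489}{17037} + \frac{3206}{6939} = \frac{2686553}{1459503}$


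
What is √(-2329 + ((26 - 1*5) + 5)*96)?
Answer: √167 ≈ 12.923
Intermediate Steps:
√(-2329 + ((26 - 1*5) + 5)*96) = √(-2329 + ((26 - 5) + 5)*96) = √(-2329 + (21 + 5)*96) = √(-2329 + 26*96) = √(-2329 + 2496) = √167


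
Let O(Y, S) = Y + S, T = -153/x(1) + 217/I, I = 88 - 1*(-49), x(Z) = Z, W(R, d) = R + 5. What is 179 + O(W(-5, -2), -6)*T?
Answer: 148987/137 ≈ 1087.5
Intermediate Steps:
W(R, d) = 5 + R
I = 137 (I = 88 + 49 = 137)
T = -20744/137 (T = -153/1 + 217/137 = -153*1 + 217*(1/137) = -153 + 217/137 = -20744/137 ≈ -151.42)
O(Y, S) = S + Y
179 + O(W(-5, -2), -6)*T = 179 + (-6 + (5 - 5))*(-20744/137) = 179 + (-6 + 0)*(-20744/137) = 179 - 6*(-20744/137) = 179 + 124464/137 = 148987/137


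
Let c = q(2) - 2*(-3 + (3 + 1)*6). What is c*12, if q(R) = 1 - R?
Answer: -516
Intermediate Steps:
c = -43 (c = (1 - 1*2) - 2*(-3 + (3 + 1)*6) = (1 - 2) - 2*(-3 + 4*6) = -1 - 2*(-3 + 24) = -1 - 2*21 = -1 - 42 = -43)
c*12 = -43*12 = -516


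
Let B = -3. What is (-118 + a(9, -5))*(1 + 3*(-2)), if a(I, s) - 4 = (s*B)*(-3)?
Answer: 795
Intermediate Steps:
a(I, s) = 4 + 9*s (a(I, s) = 4 + (s*(-3))*(-3) = 4 - 3*s*(-3) = 4 + 9*s)
(-118 + a(9, -5))*(1 + 3*(-2)) = (-118 + (4 + 9*(-5)))*(1 + 3*(-2)) = (-118 + (4 - 45))*(1 - 6) = (-118 - 41)*(-5) = -159*(-5) = 795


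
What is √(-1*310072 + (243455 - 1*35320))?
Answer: I*√101937 ≈ 319.28*I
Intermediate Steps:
√(-1*310072 + (243455 - 1*35320)) = √(-310072 + (243455 - 35320)) = √(-310072 + 208135) = √(-101937) = I*√101937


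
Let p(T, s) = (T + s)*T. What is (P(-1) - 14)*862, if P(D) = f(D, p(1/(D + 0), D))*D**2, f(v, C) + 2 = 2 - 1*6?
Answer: -17240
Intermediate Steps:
p(T, s) = T*(T + s)
f(v, C) = -6 (f(v, C) = -2 + (2 - 1*6) = -2 + (2 - 6) = -2 - 4 = -6)
P(D) = -6*D**2
(P(-1) - 14)*862 = (-6*(-1)**2 - 14)*862 = (-6*1 - 14)*862 = (-6 - 14)*862 = -20*862 = -17240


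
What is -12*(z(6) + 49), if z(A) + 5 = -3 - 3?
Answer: -456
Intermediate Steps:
z(A) = -11 (z(A) = -5 + (-3 - 3) = -5 - 6 = -11)
-12*(z(6) + 49) = -12*(-11 + 49) = -12*38 = -456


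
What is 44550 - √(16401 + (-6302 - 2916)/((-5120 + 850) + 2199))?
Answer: 44550 - √70363651919/2071 ≈ 44422.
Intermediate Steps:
44550 - √(16401 + (-6302 - 2916)/((-5120 + 850) + 2199)) = 44550 - √(16401 - 9218/(-4270 + 2199)) = 44550 - √(16401 - 9218/(-2071)) = 44550 - √(16401 - 9218*(-1/2071)) = 44550 - √(16401 + 9218/2071) = 44550 - √(33975689/2071) = 44550 - √70363651919/2071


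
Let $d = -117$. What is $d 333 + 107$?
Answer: $-38854$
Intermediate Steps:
$d 333 + 107 = \left(-117\right) 333 + 107 = -38961 + 107 = -38854$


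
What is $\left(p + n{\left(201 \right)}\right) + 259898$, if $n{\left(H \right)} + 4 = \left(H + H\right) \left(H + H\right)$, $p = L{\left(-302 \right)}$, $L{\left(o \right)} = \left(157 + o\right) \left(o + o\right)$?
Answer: $509078$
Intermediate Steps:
$L{\left(o \right)} = 2 o \left(157 + o\right)$ ($L{\left(o \right)} = \left(157 + o\right) 2 o = 2 o \left(157 + o\right)$)
$p = 87580$ ($p = 2 \left(-302\right) \left(157 - 302\right) = 2 \left(-302\right) \left(-145\right) = 87580$)
$n{\left(H \right)} = -4 + 4 H^{2}$ ($n{\left(H \right)} = -4 + \left(H + H\right) \left(H + H\right) = -4 + 2 H 2 H = -4 + 4 H^{2}$)
$\left(p + n{\left(201 \right)}\right) + 259898 = \left(87580 - \left(4 - 4 \cdot 201^{2}\right)\right) + 259898 = \left(87580 + \left(-4 + 4 \cdot 40401\right)\right) + 259898 = \left(87580 + \left(-4 + 161604\right)\right) + 259898 = \left(87580 + 161600\right) + 259898 = 249180 + 259898 = 509078$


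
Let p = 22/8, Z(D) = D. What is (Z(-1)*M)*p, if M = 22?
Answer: -121/2 ≈ -60.500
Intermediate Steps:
p = 11/4 (p = 22*(⅛) = 11/4 ≈ 2.7500)
(Z(-1)*M)*p = -1*22*(11/4) = -22*11/4 = -121/2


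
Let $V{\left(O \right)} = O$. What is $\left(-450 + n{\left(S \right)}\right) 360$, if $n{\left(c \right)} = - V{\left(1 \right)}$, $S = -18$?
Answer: $-162360$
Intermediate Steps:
$n{\left(c \right)} = -1$ ($n{\left(c \right)} = \left(-1\right) 1 = -1$)
$\left(-450 + n{\left(S \right)}\right) 360 = \left(-450 - 1\right) 360 = \left(-451\right) 360 = -162360$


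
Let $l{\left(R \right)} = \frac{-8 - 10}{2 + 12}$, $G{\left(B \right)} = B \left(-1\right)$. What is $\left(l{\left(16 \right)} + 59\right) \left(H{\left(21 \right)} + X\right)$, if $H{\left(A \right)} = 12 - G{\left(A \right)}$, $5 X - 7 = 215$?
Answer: $\frac{156348}{35} \approx 4467.1$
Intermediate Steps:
$X = \frac{222}{5}$ ($X = \frac{7}{5} + \frac{1}{5} \cdot 215 = \frac{7}{5} + 43 = \frac{222}{5} \approx 44.4$)
$G{\left(B \right)} = - B$
$l{\left(R \right)} = - \frac{9}{7}$ ($l{\left(R \right)} = - \frac{18}{14} = \left(-18\right) \frac{1}{14} = - \frac{9}{7}$)
$H{\left(A \right)} = 12 + A$ ($H{\left(A \right)} = 12 - - A = 12 + A$)
$\left(l{\left(16 \right)} + 59\right) \left(H{\left(21 \right)} + X\right) = \left(- \frac{9}{7} + 59\right) \left(\left(12 + 21\right) + \frac{222}{5}\right) = \frac{404 \left(33 + \frac{222}{5}\right)}{7} = \frac{404}{7} \cdot \frac{387}{5} = \frac{156348}{35}$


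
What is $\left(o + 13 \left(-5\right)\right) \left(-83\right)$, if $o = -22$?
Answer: $7221$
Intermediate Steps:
$\left(o + 13 \left(-5\right)\right) \left(-83\right) = \left(-22 + 13 \left(-5\right)\right) \left(-83\right) = \left(-22 - 65\right) \left(-83\right) = \left(-87\right) \left(-83\right) = 7221$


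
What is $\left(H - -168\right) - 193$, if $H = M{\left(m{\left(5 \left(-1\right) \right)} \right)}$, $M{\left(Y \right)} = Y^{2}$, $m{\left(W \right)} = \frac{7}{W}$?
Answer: $- \frac{576}{25} \approx -23.04$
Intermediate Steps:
$H = \frac{49}{25}$ ($H = \left(\frac{7}{5 \left(-1\right)}\right)^{2} = \left(\frac{7}{-5}\right)^{2} = \left(7 \left(- \frac{1}{5}\right)\right)^{2} = \left(- \frac{7}{5}\right)^{2} = \frac{49}{25} \approx 1.96$)
$\left(H - -168\right) - 193 = \left(\frac{49}{25} - -168\right) - 193 = \left(\frac{49}{25} + 168\right) - 193 = \frac{4249}{25} - 193 = - \frac{576}{25}$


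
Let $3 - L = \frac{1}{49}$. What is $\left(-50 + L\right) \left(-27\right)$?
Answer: $\frac{62208}{49} \approx 1269.6$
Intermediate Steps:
$L = \frac{146}{49}$ ($L = 3 - \frac{1}{49} = \frac{146}{49} \approx 2.9796$)
$\left(-50 + L\right) \left(-27\right) = \left(-50 + \frac{146}{49}\right) \left(-27\right) = \left(- \frac{2304}{49}\right) \left(-27\right) = \frac{62208}{49}$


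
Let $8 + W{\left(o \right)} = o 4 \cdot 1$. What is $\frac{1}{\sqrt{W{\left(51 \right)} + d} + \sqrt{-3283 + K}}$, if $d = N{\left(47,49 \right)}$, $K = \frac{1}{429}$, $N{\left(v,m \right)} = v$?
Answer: $\frac{429}{3861 \sqrt{3} + i \sqrt{604206174}} \approx 0.004421 - 0.01625 i$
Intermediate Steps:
$K = \frac{1}{429} \approx 0.002331$
$d = 47$
$W{\left(o \right)} = -8 + 4 o$ ($W{\left(o \right)} = -8 + o 4 \cdot 1 = -8 + 4 o 1 = -8 + 4 o$)
$\frac{1}{\sqrt{W{\left(51 \right)} + d} + \sqrt{-3283 + K}} = \frac{1}{\sqrt{\left(-8 + 4 \cdot 51\right) + 47} + \sqrt{-3283 + \frac{1}{429}}} = \frac{1}{\sqrt{\left(-8 + 204\right) + 47} + \sqrt{- \frac{1408406}{429}}} = \frac{1}{\sqrt{196 + 47} + \frac{i \sqrt{604206174}}{429}} = \frac{1}{\sqrt{243} + \frac{i \sqrt{604206174}}{429}} = \frac{1}{9 \sqrt{3} + \frac{i \sqrt{604206174}}{429}}$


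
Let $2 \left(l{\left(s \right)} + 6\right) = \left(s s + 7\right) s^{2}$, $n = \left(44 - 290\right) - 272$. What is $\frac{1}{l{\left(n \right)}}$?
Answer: $\frac{1}{35999823616} \approx 2.7778 \cdot 10^{-11}$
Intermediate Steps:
$n = -518$ ($n = -246 - 272 = -518$)
$l{\left(s \right)} = -6 + \frac{s^{2} \left(7 + s^{2}\right)}{2}$ ($l{\left(s \right)} = -6 + \frac{\left(s s + 7\right) s^{2}}{2} = -6 + \frac{\left(s^{2} + 7\right) s^{2}}{2} = -6 + \frac{\left(7 + s^{2}\right) s^{2}}{2} = -6 + \frac{s^{2} \left(7 + s^{2}\right)}{2}$)
$\frac{1}{l{\left(n \right)}} = \frac{1}{-6 + \frac{\left(-518\right)^{4}}{2} + \frac{7 \left(-518\right)^{2}}{2}} = \frac{1}{-6 + \frac{1}{2} \cdot 71997768976 + \frac{7}{2} \cdot 268324} = \frac{1}{-6 + 35998884488 + 939134} = \frac{1}{35999823616}$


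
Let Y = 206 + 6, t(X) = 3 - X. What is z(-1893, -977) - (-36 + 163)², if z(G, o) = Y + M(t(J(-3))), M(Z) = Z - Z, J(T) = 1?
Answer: -15917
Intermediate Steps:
M(Z) = 0
Y = 212
z(G, o) = 212 (z(G, o) = 212 + 0 = 212)
z(-1893, -977) - (-36 + 163)² = 212 - (-36 + 163)² = 212 - 1*127² = 212 - 1*16129 = 212 - 16129 = -15917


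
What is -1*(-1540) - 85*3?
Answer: 1285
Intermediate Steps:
-1*(-1540) - 85*3 = 1540 - 255 = 1285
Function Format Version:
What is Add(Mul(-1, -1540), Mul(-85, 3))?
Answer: 1285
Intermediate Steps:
Add(Mul(-1, -1540), Mul(-85, 3)) = Add(1540, -255) = 1285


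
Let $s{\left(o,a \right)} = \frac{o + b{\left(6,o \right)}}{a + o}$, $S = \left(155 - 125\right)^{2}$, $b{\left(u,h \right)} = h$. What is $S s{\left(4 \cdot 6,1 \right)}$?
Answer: $1728$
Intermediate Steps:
$S = 900$ ($S = 30^{2} = 900$)
$s{\left(o,a \right)} = \frac{2 o}{a + o}$ ($s{\left(o,a \right)} = \frac{o + o}{a + o} = \frac{2 o}{a + o}$)
$S s{\left(4 \cdot 6,1 \right)} = 900 \frac{2 \cdot 4 \cdot 6}{1 + 4 \cdot 6} = 900 \cdot 2 \cdot 24 \frac{1}{1 + 24} = 900 \cdot 2 \cdot 24 \cdot \frac{1}{25} = 900 \cdot \frac{48}{25} = 1728$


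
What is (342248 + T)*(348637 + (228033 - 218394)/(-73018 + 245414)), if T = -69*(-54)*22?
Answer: 910612984615715/6157 ≈ 1.4790e+11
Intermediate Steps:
T = 81972 (T = 3726*22 = 81972)
(342248 + T)*(348637 + (228033 - 218394)/(-73018 + 245414)) = (342248 + 81972)*(348637 + (228033 - 218394)/(-73018 + 245414)) = 424220*(348637 + 9639/172396) = 424220*(348637 + 9639*(1/172396)) = 424220*(348637 + 1377/24628) = 424220*(8586233413/24628) = 910612984615715/6157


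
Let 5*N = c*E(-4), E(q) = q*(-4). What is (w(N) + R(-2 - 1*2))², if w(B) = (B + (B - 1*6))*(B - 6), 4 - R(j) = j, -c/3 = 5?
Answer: 30426256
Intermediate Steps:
c = -15 (c = -3*5 = -15)
E(q) = -4*q
R(j) = 4 - j
N = -48 (N = (-(-60)*(-4))/5 = (-15*16)/5 = (⅕)*(-240) = -48)
w(B) = (-6 + B)*(-6 + 2*B) (w(B) = (B + (B - 6))*(-6 + B) = (B + (-6 + B))*(-6 + B) = (-6 + 2*B)*(-6 + B) = (-6 + B)*(-6 + 2*B))
(w(N) + R(-2 - 1*2))² = ((36 - 18*(-48) + 2*(-48)²) + (4 - (-2 - 1*2)))² = ((36 + 864 + 2*2304) + (4 - (-2 - 2)))² = ((36 + 864 + 4608) + (4 - 1*(-4)))² = (5508 + (4 + 4))² = (5508 + 8)² = 5516² = 30426256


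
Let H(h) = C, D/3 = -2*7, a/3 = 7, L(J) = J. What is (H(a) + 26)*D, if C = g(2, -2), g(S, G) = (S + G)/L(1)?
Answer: -1092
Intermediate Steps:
a = 21 (a = 3*7 = 21)
D = -42 (D = 3*(-2*7) = 3*(-14) = -42)
g(S, G) = G + S (g(S, G) = (S + G)/1 = (G + S)*1 = G + S)
C = 0 (C = -2 + 2 = 0)
H(h) = 0
(H(a) + 26)*D = (0 + 26)*(-42) = 26*(-42) = -1092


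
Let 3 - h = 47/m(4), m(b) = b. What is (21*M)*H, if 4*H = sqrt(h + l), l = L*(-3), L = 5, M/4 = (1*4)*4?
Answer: 168*I*sqrt(95) ≈ 1637.5*I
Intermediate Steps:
M = 64 (M = 4*((1*4)*4) = 4*(4*4) = 4*16 = 64)
h = -35/4 (h = 3 - 47/4 = -35/4 ≈ -8.7500)
l = -15 (l = 5*(-3) = -15)
H = I*sqrt(95)/8 (H = sqrt(-35/4 - 15)/4 = sqrt(-95/4)/4 = (I*sqrt(95)/2)/4 = I*sqrt(95)/8 ≈ 1.2183*I)
(21*M)*H = (21*64)*(I*sqrt(95)/8) = 1344*(I*sqrt(95)/8) = 168*I*sqrt(95)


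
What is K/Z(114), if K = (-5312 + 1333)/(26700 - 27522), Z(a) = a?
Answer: 3979/93708 ≈ 0.042462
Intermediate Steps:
K = 3979/822 (K = -3979/(-822) = -3979*(-1/822) = 3979/822 ≈ 4.8406)
K/Z(114) = (3979/822)/114 = (3979/822)*(1/114) = 3979/93708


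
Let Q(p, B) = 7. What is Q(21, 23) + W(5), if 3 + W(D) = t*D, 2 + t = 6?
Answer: 24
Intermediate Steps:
t = 4 (t = -2 + 6 = 4)
W(D) = -3 + 4*D
Q(21, 23) + W(5) = 7 + (-3 + 4*5) = 7 + (-3 + 20) = 7 + 17 = 24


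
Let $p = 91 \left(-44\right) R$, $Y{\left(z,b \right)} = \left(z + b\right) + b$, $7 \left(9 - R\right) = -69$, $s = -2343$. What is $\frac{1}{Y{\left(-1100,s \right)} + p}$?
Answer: $- \frac{1}{81290} \approx -1.2302 \cdot 10^{-5}$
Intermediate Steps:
$R = \frac{132}{7}$ ($R = 9 - - \frac{69}{7} = 9 + \frac{69}{7} = \frac{132}{7} \approx 18.857$)
$Y{\left(z,b \right)} = z + 2 b$ ($Y{\left(z,b \right)} = \left(b + z\right) + b = z + 2 b$)
$p = -75504$ ($p = 91 \left(-44\right) \frac{132}{7} = \left(-4004\right) \frac{132}{7} = -75504$)
$\frac{1}{Y{\left(-1100,s \right)} + p} = \frac{1}{\left(-1100 + 2 \left(-2343\right)\right) - 75504} = \frac{1}{\left(-1100 - 4686\right) - 75504} = \frac{1}{-5786 - 75504} = \frac{1}{-81290} = - \frac{1}{81290}$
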